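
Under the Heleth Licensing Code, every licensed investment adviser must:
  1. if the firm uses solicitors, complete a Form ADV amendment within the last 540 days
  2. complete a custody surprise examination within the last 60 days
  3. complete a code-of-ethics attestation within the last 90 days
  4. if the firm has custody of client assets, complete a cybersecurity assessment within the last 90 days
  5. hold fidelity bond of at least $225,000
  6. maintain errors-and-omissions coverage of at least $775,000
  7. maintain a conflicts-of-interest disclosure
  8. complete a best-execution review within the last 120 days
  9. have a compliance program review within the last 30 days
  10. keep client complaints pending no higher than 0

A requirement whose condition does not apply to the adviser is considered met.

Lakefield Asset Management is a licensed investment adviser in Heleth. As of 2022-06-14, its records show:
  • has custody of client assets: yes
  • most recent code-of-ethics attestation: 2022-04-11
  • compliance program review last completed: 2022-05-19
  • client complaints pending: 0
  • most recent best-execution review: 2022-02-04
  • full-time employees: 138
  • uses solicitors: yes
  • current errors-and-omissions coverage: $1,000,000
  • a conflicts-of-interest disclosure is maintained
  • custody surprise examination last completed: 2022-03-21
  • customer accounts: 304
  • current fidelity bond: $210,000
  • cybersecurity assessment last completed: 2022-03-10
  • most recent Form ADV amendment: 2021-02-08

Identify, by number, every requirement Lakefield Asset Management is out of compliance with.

1. condition 'uses solicitors' holds; Form ADV amendment 491 days ago vs limit 540 → met
2. custody surprise examination 85 days ago vs limit 60 → not met
3. code-of-ethics attestation 64 days ago vs limit 90 → met
4. condition 'has custody of client assets' holds; cybersecurity assessment 96 days ago vs limit 90 → not met
5. fidelity bond $210,000 < $225,000 → not met
6. errors-and-omissions coverage $1,000,000 ≥ $775,000 → met
7. conflicts-of-interest disclosure present → met
8. best-execution review 130 days ago vs limit 120 → not met
9. compliance program review 26 days ago vs limit 30 → met
10. client complaints pending 0 ≤ 0 → met
Not met: 2, 4, 5, 8

2, 4, 5, 8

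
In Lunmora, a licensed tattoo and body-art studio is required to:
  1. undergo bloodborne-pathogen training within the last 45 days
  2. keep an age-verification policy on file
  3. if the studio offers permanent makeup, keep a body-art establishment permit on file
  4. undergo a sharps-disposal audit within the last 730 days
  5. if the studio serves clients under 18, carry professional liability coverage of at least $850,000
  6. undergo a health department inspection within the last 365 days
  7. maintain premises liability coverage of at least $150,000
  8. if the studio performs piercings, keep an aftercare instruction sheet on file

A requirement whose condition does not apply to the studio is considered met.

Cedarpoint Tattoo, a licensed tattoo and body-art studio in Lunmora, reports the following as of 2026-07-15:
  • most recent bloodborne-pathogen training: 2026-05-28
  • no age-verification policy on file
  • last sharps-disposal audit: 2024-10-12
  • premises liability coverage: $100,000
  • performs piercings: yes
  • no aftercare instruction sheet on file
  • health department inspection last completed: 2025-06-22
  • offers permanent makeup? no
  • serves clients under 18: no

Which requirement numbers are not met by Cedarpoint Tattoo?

1, 2, 6, 7, 8

1. bloodborne-pathogen training 48 days ago vs limit 45 → not met
2. age-verification policy absent → not met
3. condition 'offers permanent makeup' does not hold → requirement n/a → met
4. sharps-disposal audit 641 days ago vs limit 730 → met
5. condition 'serves clients under 18' does not hold → requirement n/a → met
6. health department inspection 388 days ago vs limit 365 → not met
7. premises liability coverage $100,000 < $150,000 → not met
8. condition 'performs piercings' holds; aftercare instruction sheet absent → not met
Not met: 1, 2, 6, 7, 8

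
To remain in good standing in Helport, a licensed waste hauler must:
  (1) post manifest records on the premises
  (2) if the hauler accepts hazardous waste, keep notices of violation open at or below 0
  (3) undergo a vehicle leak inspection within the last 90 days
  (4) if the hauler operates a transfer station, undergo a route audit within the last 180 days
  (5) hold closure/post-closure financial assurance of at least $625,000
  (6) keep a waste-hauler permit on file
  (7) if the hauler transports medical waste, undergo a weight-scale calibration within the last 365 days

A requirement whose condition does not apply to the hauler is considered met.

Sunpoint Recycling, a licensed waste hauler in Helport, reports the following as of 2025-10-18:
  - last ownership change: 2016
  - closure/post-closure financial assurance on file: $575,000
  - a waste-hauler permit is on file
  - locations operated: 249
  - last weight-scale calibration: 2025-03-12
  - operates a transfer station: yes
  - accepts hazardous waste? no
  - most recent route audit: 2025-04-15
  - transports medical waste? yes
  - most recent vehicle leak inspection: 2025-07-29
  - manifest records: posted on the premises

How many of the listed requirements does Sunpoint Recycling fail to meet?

2

1. manifest records present → met
2. condition 'accepts hazardous waste' does not hold → requirement n/a → met
3. vehicle leak inspection 81 days ago vs limit 90 → met
4. condition 'operates a transfer station' holds; route audit 186 days ago vs limit 180 → not met
5. closure/post-closure financial assurance $575,000 < $625,000 → not met
6. waste-hauler permit present → met
7. condition 'transports medical waste' holds; weight-scale calibration 220 days ago vs limit 365 → met
Not met: 2 of 7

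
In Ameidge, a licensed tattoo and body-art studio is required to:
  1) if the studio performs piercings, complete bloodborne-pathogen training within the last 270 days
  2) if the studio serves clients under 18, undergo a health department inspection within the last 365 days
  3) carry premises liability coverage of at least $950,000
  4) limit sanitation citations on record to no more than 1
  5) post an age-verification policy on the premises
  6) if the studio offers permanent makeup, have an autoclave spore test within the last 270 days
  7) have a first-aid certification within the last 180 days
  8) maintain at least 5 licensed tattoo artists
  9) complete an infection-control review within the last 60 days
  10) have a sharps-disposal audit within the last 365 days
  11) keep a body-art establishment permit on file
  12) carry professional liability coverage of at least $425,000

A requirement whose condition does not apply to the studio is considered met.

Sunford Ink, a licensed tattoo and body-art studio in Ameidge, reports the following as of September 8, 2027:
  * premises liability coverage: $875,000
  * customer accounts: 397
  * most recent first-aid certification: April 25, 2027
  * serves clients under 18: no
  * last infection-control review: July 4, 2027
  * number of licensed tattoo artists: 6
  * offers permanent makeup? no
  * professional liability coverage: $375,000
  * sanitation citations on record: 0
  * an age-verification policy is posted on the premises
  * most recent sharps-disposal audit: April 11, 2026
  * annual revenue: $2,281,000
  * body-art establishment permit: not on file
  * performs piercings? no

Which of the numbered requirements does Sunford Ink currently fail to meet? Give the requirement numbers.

1. condition 'performs piercings' does not hold → requirement n/a → met
2. condition 'serves clients under 18' does not hold → requirement n/a → met
3. premises liability coverage $875,000 < $950,000 → not met
4. sanitation citations on record 0 ≤ 1 → met
5. age-verification policy present → met
6. condition 'offers permanent makeup' does not hold → requirement n/a → met
7. first-aid certification 136 days ago vs limit 180 → met
8. licensed tattoo artists 6 ≥ 5 → met
9. infection-control review 66 days ago vs limit 60 → not met
10. sharps-disposal audit 515 days ago vs limit 365 → not met
11. body-art establishment permit absent → not met
12. professional liability coverage $375,000 < $425,000 → not met
Not met: 3, 9, 10, 11, 12

3, 9, 10, 11, 12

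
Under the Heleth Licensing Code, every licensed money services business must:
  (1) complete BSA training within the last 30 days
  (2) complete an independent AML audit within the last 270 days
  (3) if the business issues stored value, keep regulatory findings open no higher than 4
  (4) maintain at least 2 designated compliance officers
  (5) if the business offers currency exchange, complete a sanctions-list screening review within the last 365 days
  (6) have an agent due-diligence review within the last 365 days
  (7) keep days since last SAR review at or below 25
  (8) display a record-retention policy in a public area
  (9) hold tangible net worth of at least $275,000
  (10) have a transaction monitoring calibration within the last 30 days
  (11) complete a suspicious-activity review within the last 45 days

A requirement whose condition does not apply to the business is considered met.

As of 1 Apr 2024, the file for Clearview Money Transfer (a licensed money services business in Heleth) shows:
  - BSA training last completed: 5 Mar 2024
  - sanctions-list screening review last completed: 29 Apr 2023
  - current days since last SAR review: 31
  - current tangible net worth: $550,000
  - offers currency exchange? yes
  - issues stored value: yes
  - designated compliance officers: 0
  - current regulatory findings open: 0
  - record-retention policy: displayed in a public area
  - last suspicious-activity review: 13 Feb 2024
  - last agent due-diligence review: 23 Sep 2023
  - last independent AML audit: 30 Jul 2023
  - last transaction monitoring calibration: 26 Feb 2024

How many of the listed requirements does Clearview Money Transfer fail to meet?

4

1. BSA training 27 days ago vs limit 30 → met
2. independent AML audit 246 days ago vs limit 270 → met
3. condition 'issues stored value' holds; regulatory findings open 0 ≤ 4 → met
4. designated compliance officers 0 < 2 → not met
5. condition 'offers currency exchange' holds; sanctions-list screening review 338 days ago vs limit 365 → met
6. agent due-diligence review 191 days ago vs limit 365 → met
7. days since last SAR review 31 > 25 → not met
8. record-retention policy present → met
9. tangible net worth $550,000 ≥ $275,000 → met
10. transaction monitoring calibration 35 days ago vs limit 30 → not met
11. suspicious-activity review 48 days ago vs limit 45 → not met
Not met: 4 of 11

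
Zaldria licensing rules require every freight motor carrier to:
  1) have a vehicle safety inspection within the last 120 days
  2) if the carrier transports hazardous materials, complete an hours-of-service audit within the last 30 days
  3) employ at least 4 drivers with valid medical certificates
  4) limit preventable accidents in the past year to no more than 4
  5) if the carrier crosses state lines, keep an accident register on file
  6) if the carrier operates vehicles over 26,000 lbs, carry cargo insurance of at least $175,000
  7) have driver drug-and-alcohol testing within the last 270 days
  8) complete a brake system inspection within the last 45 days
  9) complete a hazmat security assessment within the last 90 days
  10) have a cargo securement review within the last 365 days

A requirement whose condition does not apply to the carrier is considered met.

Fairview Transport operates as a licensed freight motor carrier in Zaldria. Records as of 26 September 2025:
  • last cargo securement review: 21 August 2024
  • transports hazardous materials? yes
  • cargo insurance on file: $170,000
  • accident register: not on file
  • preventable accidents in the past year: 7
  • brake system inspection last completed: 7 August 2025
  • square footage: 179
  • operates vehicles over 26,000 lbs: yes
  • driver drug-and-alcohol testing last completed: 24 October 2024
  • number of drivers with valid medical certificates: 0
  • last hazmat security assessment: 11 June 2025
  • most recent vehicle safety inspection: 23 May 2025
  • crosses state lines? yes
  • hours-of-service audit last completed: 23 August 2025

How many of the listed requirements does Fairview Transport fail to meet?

10

1. vehicle safety inspection 126 days ago vs limit 120 → not met
2. condition 'transports hazardous materials' holds; hours-of-service audit 34 days ago vs limit 30 → not met
3. drivers with valid medical certificates 0 < 4 → not met
4. preventable accidents in the past year 7 > 4 → not met
5. condition 'crosses state lines' holds; accident register absent → not met
6. condition 'operates vehicles over 26,000 lbs' holds; cargo insurance $170,000 < $175,000 → not met
7. driver drug-and-alcohol testing 337 days ago vs limit 270 → not met
8. brake system inspection 50 days ago vs limit 45 → not met
9. hazmat security assessment 107 days ago vs limit 90 → not met
10. cargo securement review 401 days ago vs limit 365 → not met
Not met: 10 of 10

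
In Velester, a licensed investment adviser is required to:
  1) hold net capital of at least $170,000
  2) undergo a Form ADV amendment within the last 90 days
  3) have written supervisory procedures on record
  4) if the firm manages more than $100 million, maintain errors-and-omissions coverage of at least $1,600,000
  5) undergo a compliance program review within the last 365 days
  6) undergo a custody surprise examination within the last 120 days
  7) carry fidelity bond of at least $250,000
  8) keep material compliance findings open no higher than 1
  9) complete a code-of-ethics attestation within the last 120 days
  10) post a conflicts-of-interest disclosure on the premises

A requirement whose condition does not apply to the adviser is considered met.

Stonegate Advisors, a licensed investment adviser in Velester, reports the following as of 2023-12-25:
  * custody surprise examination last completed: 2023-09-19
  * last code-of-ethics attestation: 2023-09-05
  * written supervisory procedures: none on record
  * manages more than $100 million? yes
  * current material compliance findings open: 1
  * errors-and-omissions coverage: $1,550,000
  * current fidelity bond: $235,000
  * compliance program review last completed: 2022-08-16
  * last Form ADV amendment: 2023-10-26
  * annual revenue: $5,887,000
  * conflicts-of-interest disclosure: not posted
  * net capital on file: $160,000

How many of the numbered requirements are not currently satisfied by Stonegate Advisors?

6

1. net capital $160,000 < $170,000 → not met
2. Form ADV amendment 60 days ago vs limit 90 → met
3. written supervisory procedures absent → not met
4. condition 'manages more than $100 million' holds; errors-and-omissions coverage $1,550,000 < $1,600,000 → not met
5. compliance program review 496 days ago vs limit 365 → not met
6. custody surprise examination 97 days ago vs limit 120 → met
7. fidelity bond $235,000 < $250,000 → not met
8. material compliance findings open 1 ≤ 1 → met
9. code-of-ethics attestation 111 days ago vs limit 120 → met
10. conflicts-of-interest disclosure absent → not met
Not met: 6 of 10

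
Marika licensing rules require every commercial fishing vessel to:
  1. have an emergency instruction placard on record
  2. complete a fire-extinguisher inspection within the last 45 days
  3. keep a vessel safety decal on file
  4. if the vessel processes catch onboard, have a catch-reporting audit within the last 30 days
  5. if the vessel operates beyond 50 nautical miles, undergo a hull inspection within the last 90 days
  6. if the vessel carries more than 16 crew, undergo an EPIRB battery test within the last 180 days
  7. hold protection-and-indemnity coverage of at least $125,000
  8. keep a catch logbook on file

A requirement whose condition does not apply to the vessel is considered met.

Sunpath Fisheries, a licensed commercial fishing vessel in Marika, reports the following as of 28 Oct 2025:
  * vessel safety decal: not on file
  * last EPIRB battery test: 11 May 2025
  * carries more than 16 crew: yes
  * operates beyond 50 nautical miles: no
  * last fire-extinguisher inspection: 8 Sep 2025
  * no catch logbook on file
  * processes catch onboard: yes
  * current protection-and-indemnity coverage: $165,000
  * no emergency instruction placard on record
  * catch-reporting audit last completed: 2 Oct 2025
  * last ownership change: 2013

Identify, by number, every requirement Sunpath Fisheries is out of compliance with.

1. emergency instruction placard absent → not met
2. fire-extinguisher inspection 50 days ago vs limit 45 → not met
3. vessel safety decal absent → not met
4. condition 'processes catch onboard' holds; catch-reporting audit 26 days ago vs limit 30 → met
5. condition 'operates beyond 50 nautical miles' does not hold → requirement n/a → met
6. condition 'carries more than 16 crew' holds; EPIRB battery test 170 days ago vs limit 180 → met
7. protection-and-indemnity coverage $165,000 ≥ $125,000 → met
8. catch logbook absent → not met
Not met: 1, 2, 3, 8

1, 2, 3, 8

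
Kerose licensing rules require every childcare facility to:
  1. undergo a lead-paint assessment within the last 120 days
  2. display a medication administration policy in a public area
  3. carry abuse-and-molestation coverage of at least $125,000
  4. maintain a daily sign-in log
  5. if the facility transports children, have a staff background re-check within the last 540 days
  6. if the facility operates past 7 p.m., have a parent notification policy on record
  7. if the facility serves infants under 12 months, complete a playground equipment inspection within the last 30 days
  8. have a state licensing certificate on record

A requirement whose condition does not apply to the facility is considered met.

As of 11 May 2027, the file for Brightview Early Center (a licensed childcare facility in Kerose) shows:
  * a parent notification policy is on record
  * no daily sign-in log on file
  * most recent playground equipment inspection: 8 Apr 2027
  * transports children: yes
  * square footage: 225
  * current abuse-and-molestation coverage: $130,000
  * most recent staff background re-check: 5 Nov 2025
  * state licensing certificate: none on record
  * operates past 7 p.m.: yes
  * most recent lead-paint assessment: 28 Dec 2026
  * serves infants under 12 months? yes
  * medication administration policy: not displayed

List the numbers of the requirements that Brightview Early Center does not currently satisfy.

1, 2, 4, 5, 7, 8

1. lead-paint assessment 134 days ago vs limit 120 → not met
2. medication administration policy absent → not met
3. abuse-and-molestation coverage $130,000 ≥ $125,000 → met
4. daily sign-in log absent → not met
5. condition 'transports children' holds; staff background re-check 552 days ago vs limit 540 → not met
6. condition 'operates past 7 p.m.' holds; parent notification policy present → met
7. condition 'serves infants under 12 months' holds; playground equipment inspection 33 days ago vs limit 30 → not met
8. state licensing certificate absent → not met
Not met: 1, 2, 4, 5, 7, 8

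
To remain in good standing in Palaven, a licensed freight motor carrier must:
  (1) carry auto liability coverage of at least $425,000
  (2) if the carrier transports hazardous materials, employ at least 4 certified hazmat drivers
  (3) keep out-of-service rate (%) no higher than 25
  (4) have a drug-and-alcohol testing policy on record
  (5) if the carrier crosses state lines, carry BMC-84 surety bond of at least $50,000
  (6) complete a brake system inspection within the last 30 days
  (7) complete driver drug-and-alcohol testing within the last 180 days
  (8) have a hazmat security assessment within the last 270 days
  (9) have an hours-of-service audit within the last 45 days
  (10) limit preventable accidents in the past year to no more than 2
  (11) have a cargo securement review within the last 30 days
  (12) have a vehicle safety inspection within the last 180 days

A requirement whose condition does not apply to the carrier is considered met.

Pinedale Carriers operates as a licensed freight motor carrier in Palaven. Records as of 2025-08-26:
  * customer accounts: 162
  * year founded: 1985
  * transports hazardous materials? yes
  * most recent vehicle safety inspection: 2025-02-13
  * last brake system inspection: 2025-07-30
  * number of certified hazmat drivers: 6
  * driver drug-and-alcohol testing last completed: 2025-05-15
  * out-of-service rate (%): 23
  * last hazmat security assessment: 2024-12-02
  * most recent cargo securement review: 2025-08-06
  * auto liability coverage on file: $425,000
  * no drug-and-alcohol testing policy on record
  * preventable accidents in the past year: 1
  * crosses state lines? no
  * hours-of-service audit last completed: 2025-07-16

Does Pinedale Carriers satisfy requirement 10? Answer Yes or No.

10. preventable accidents in the past year 1 ≤ 2 → met

Yes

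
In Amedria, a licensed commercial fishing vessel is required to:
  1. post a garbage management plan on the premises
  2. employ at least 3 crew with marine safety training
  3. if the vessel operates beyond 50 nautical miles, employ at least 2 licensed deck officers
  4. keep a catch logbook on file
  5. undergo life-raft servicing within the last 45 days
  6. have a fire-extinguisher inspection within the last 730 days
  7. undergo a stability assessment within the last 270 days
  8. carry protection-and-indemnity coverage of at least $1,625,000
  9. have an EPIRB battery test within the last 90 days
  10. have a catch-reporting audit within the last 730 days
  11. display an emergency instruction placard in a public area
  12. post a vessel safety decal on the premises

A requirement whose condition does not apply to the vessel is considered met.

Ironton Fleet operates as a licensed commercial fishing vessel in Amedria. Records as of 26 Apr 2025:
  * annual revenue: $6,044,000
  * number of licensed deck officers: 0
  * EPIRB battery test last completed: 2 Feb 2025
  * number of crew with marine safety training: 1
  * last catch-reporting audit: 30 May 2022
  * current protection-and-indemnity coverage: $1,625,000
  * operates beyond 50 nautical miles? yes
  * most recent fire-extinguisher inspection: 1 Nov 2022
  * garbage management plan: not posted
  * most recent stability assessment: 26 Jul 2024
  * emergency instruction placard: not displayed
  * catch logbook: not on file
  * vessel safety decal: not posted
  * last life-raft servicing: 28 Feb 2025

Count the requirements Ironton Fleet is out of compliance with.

1. garbage management plan absent → not met
2. crew with marine safety training 1 < 3 → not met
3. condition 'operates beyond 50 nautical miles' holds; licensed deck officers 0 < 2 → not met
4. catch logbook absent → not met
5. life-raft servicing 57 days ago vs limit 45 → not met
6. fire-extinguisher inspection 907 days ago vs limit 730 → not met
7. stability assessment 274 days ago vs limit 270 → not met
8. protection-and-indemnity coverage $1,625,000 ≥ $1,625,000 → met
9. EPIRB battery test 83 days ago vs limit 90 → met
10. catch-reporting audit 1062 days ago vs limit 730 → not met
11. emergency instruction placard absent → not met
12. vessel safety decal absent → not met
Not met: 10 of 12

10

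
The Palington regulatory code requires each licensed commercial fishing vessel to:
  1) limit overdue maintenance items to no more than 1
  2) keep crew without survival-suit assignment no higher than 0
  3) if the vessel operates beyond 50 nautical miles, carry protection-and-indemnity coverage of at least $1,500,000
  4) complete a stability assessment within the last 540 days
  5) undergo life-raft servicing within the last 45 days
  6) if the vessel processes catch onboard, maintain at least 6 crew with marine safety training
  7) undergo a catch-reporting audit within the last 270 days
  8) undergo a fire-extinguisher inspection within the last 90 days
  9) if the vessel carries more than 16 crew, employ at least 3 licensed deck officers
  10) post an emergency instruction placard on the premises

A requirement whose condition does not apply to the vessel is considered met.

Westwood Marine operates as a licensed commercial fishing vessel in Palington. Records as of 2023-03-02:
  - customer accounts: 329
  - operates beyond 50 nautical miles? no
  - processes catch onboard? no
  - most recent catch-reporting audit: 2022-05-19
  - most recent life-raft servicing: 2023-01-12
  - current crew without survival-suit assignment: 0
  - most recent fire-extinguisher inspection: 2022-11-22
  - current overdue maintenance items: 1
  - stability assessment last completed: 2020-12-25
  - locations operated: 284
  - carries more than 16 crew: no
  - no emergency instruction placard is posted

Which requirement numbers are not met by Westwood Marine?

4, 5, 7, 8, 10

1. overdue maintenance items 1 ≤ 1 → met
2. crew without survival-suit assignment 0 ≤ 0 → met
3. condition 'operates beyond 50 nautical miles' does not hold → requirement n/a → met
4. stability assessment 797 days ago vs limit 540 → not met
5. life-raft servicing 49 days ago vs limit 45 → not met
6. condition 'processes catch onboard' does not hold → requirement n/a → met
7. catch-reporting audit 287 days ago vs limit 270 → not met
8. fire-extinguisher inspection 100 days ago vs limit 90 → not met
9. condition 'carries more than 16 crew' does not hold → requirement n/a → met
10. emergency instruction placard absent → not met
Not met: 4, 5, 7, 8, 10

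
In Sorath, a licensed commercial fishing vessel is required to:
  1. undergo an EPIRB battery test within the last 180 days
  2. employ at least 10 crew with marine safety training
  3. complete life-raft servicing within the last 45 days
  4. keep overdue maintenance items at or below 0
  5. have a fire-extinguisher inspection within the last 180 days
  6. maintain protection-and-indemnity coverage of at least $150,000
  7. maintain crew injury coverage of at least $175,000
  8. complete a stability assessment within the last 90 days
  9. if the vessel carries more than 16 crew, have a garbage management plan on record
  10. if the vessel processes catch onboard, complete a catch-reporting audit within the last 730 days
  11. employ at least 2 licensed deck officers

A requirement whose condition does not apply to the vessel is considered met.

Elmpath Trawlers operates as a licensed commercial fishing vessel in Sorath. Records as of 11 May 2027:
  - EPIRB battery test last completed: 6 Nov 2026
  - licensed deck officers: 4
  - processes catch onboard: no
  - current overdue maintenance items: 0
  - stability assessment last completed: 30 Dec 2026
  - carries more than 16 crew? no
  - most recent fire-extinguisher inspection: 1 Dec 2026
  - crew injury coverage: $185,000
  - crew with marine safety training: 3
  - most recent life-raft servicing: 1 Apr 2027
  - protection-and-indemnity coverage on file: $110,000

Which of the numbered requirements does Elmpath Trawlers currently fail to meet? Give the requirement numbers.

1, 2, 6, 8

1. EPIRB battery test 186 days ago vs limit 180 → not met
2. crew with marine safety training 3 < 10 → not met
3. life-raft servicing 40 days ago vs limit 45 → met
4. overdue maintenance items 0 ≤ 0 → met
5. fire-extinguisher inspection 161 days ago vs limit 180 → met
6. protection-and-indemnity coverage $110,000 < $150,000 → not met
7. crew injury coverage $185,000 ≥ $175,000 → met
8. stability assessment 132 days ago vs limit 90 → not met
9. condition 'carries more than 16 crew' does not hold → requirement n/a → met
10. condition 'processes catch onboard' does not hold → requirement n/a → met
11. licensed deck officers 4 ≥ 2 → met
Not met: 1, 2, 6, 8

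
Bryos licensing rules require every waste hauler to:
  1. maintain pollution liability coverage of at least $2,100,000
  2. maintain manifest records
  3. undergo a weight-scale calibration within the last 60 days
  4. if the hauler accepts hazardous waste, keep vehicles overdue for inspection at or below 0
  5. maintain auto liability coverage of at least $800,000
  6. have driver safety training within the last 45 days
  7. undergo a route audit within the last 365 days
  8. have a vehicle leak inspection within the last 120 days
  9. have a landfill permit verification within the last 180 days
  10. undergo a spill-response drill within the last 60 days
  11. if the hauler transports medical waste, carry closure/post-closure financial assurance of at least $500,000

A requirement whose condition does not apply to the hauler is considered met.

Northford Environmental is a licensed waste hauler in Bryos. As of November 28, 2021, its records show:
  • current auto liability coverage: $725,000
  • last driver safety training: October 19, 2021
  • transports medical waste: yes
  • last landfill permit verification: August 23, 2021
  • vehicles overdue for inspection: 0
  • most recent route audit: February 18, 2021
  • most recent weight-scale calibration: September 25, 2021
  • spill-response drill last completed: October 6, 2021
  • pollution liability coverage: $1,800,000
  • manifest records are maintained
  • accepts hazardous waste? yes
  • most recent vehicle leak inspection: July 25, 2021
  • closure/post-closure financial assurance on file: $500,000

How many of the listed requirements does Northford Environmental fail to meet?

1. pollution liability coverage $1,800,000 < $2,100,000 → not met
2. manifest records present → met
3. weight-scale calibration 64 days ago vs limit 60 → not met
4. condition 'accepts hazardous waste' holds; vehicles overdue for inspection 0 ≤ 0 → met
5. auto liability coverage $725,000 < $800,000 → not met
6. driver safety training 40 days ago vs limit 45 → met
7. route audit 283 days ago vs limit 365 → met
8. vehicle leak inspection 126 days ago vs limit 120 → not met
9. landfill permit verification 97 days ago vs limit 180 → met
10. spill-response drill 53 days ago vs limit 60 → met
11. condition 'transports medical waste' holds; closure/post-closure financial assurance $500,000 ≥ $500,000 → met
Not met: 4 of 11

4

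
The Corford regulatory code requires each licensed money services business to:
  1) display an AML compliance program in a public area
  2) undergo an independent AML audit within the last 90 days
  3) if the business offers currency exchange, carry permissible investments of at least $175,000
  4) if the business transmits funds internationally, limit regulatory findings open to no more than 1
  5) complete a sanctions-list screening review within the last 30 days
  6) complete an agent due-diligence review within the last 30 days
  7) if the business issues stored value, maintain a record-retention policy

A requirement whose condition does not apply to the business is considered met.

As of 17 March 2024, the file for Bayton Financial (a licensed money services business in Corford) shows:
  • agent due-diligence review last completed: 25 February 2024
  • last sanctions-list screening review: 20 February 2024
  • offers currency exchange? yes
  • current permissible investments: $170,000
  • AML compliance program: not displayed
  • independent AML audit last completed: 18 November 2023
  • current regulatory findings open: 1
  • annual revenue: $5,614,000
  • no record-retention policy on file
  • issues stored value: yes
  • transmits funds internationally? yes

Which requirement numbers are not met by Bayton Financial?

1, 2, 3, 7

1. AML compliance program absent → not met
2. independent AML audit 120 days ago vs limit 90 → not met
3. condition 'offers currency exchange' holds; permissible investments $170,000 < $175,000 → not met
4. condition 'transmits funds internationally' holds; regulatory findings open 1 ≤ 1 → met
5. sanctions-list screening review 26 days ago vs limit 30 → met
6. agent due-diligence review 21 days ago vs limit 30 → met
7. condition 'issues stored value' holds; record-retention policy absent → not met
Not met: 1, 2, 3, 7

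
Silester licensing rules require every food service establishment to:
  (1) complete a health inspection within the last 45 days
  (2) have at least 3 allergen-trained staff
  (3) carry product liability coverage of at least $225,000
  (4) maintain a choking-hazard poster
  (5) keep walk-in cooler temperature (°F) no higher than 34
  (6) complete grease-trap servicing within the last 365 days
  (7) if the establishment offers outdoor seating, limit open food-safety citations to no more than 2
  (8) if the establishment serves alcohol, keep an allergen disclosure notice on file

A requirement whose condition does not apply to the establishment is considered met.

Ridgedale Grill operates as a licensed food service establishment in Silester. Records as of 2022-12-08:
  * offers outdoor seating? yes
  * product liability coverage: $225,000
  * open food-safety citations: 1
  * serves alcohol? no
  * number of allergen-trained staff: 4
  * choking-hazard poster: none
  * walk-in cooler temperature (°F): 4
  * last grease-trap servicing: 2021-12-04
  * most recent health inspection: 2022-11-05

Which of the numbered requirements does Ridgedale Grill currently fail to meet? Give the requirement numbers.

1. health inspection 33 days ago vs limit 45 → met
2. allergen-trained staff 4 ≥ 3 → met
3. product liability coverage $225,000 ≥ $225,000 → met
4. choking-hazard poster absent → not met
5. walk-in cooler temperature (°F) 4 ≤ 34 → met
6. grease-trap servicing 369 days ago vs limit 365 → not met
7. condition 'offers outdoor seating' holds; open food-safety citations 1 ≤ 2 → met
8. condition 'serves alcohol' does not hold → requirement n/a → met
Not met: 4, 6

4, 6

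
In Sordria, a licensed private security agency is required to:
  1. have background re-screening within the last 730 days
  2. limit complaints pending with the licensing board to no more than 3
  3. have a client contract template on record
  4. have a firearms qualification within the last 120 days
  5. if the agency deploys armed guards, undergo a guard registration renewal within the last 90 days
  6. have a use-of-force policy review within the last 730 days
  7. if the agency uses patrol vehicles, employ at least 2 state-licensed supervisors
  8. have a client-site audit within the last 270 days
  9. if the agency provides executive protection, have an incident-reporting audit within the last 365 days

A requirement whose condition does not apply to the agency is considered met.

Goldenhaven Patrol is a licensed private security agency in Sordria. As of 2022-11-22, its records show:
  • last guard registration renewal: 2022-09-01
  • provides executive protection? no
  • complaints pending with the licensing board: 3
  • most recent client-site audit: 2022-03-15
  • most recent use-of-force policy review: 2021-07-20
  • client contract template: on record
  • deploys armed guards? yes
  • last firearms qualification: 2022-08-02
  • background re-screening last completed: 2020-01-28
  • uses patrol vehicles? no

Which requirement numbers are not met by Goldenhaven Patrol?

1

1. background re-screening 1029 days ago vs limit 730 → not met
2. complaints pending with the licensing board 3 ≤ 3 → met
3. client contract template present → met
4. firearms qualification 112 days ago vs limit 120 → met
5. condition 'deploys armed guards' holds; guard registration renewal 82 days ago vs limit 90 → met
6. use-of-force policy review 490 days ago vs limit 730 → met
7. condition 'uses patrol vehicles' does not hold → requirement n/a → met
8. client-site audit 252 days ago vs limit 270 → met
9. condition 'provides executive protection' does not hold → requirement n/a → met
Not met: 1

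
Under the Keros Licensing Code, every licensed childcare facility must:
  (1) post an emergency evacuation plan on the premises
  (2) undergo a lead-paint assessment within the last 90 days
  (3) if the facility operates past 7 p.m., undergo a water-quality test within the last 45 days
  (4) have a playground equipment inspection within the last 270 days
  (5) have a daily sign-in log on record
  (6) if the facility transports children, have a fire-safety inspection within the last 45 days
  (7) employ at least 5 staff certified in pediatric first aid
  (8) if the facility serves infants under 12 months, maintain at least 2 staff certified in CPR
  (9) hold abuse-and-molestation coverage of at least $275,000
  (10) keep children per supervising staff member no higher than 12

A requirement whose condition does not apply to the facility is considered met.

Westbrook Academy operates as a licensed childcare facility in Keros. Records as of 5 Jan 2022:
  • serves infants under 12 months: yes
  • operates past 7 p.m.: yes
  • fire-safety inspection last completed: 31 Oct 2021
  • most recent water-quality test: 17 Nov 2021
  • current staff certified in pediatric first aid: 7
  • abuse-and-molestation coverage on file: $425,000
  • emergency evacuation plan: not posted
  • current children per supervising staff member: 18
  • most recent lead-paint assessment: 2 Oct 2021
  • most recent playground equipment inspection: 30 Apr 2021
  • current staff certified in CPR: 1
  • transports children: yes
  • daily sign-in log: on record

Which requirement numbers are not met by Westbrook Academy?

1, 2, 3, 6, 8, 10

1. emergency evacuation plan absent → not met
2. lead-paint assessment 95 days ago vs limit 90 → not met
3. condition 'operates past 7 p.m.' holds; water-quality test 49 days ago vs limit 45 → not met
4. playground equipment inspection 250 days ago vs limit 270 → met
5. daily sign-in log present → met
6. condition 'transports children' holds; fire-safety inspection 66 days ago vs limit 45 → not met
7. staff certified in pediatric first aid 7 ≥ 5 → met
8. condition 'serves infants under 12 months' holds; staff certified in CPR 1 < 2 → not met
9. abuse-and-molestation coverage $425,000 ≥ $275,000 → met
10. children per supervising staff member 18 > 12 → not met
Not met: 1, 2, 3, 6, 8, 10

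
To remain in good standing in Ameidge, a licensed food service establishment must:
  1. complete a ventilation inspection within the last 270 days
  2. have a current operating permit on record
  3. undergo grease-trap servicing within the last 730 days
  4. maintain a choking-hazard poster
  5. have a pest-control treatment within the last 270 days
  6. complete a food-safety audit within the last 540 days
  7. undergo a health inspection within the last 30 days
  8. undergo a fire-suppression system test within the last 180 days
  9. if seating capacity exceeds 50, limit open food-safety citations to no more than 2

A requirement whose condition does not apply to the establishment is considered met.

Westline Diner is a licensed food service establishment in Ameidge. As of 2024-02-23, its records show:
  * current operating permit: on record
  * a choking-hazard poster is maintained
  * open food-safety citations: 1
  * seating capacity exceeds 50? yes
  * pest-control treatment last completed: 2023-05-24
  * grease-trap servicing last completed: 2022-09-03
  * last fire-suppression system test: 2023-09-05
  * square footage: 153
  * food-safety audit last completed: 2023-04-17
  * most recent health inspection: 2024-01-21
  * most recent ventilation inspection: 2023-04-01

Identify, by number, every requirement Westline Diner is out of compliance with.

1, 5, 7

1. ventilation inspection 328 days ago vs limit 270 → not met
2. current operating permit present → met
3. grease-trap servicing 538 days ago vs limit 730 → met
4. choking-hazard poster present → met
5. pest-control treatment 275 days ago vs limit 270 → not met
6. food-safety audit 312 days ago vs limit 540 → met
7. health inspection 33 days ago vs limit 30 → not met
8. fire-suppression system test 171 days ago vs limit 180 → met
9. condition 'seating capacity exceeds 50' holds; open food-safety citations 1 ≤ 2 → met
Not met: 1, 5, 7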